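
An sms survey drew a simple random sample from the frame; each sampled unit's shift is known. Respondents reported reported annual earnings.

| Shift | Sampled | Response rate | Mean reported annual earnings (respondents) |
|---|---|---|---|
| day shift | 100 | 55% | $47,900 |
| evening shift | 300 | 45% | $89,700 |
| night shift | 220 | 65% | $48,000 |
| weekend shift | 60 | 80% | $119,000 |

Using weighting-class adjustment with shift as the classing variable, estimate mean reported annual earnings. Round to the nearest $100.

Each respondent's weight = sampled/responded in their class; summing within a class gives n_sampled, so:
  day shift: 100 × 47,900 = 4,790,000
  evening shift: 300 × 89,700 = 26,910,000
  night shift: 220 × 48,000 = 10,560,000
  weekend shift: 60 × 119,000 = 7,140,000
Adjusted estimate = 49,400,000 / 680 = 72647.1 → $72,600.

$72,600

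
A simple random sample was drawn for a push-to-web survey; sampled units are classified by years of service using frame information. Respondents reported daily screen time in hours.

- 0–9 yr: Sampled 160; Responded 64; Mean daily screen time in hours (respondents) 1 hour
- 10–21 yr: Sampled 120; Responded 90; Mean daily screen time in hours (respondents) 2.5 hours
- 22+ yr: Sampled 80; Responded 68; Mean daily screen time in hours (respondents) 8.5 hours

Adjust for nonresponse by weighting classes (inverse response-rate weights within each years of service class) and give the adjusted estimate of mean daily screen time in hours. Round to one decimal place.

3.2

Response rates by class: 0–9 yr 64/160 = 40%, 10–21 yr 90/120 = 75%, 22+ yr 68/80 = 85%.
With weight = n_sampled/n_responded per class, the weighted class total is n_sampled:
  0–9 yr: 160 × 1 = 160
  10–21 yr: 120 × 2.5 = 300
  22+ yr: 80 × 8.5 = 680
Adjusted estimate = 1140 / 360 = 3.16667 → 3.2.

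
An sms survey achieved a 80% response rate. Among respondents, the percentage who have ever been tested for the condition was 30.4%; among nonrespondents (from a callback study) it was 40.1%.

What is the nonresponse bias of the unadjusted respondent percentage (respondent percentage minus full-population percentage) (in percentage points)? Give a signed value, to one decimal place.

Nonresponse fraction = 1 − 0.8 = 0.2.
Bias = (nonresponse fraction) × (respondent percentage − nonrespondent percentage)
     = 0.2 × (30.4 − 40.1) = 0.2 × -9.7 = -1.94.

-1.9 percentage points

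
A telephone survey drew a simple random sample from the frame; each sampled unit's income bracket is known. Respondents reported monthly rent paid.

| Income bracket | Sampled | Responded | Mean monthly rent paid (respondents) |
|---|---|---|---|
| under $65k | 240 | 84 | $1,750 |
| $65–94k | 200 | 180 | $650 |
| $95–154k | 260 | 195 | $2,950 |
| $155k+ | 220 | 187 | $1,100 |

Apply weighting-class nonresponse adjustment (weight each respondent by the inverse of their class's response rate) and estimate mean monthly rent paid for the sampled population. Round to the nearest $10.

$1,690

Class response rates: under $65k 84/240 = 35%, $65–94k 180/200 = 90%, $95–154k 195/260 = 75%, $155k+ 187/220 = 85%.
Each respondent's weight = sampled/responded in their class; summing within a class gives n_sampled, so:
  under $65k: 240 × 1750 = 420,000
  $65–94k: 200 × 650 = 130,000
  $95–154k: 260 × 2950 = 767,000
  $155k+: 220 × 1100 = 242,000
Adjusted estimate = 1,559,000 / 920 = 1694.57 → $1,690.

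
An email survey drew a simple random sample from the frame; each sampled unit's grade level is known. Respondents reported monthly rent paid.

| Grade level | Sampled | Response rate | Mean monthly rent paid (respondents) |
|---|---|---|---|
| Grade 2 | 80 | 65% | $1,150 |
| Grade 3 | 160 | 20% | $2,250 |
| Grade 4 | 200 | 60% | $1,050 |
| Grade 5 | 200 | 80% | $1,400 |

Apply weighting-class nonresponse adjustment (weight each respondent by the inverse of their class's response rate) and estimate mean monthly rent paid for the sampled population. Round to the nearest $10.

$1,470

Each respondent's weight = sampled/responded in their class; summing within a class gives n_sampled, so:
  Grade 2: 80 × 1150 = 92,000
  Grade 3: 160 × 2250 = 360,000
  Grade 4: 200 × 1050 = 210,000
  Grade 5: 200 × 1400 = 280,000
Adjusted estimate = 942,000 / 640 = 1471.88 → $1,470.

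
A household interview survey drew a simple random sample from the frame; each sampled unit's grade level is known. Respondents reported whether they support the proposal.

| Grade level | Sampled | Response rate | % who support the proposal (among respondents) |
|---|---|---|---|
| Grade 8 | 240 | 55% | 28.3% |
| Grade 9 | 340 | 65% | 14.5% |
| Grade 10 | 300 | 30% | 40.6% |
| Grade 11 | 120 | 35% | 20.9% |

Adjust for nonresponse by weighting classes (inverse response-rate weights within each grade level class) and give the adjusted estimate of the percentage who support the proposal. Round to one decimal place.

26.4%

Each respondent's weight = sampled/responded in their class; summing within a class gives n_sampled, so:
  Grade 8: 240 × 28.3 = 6792
  Grade 9: 340 × 14.5 = 4930
  Grade 10: 300 × 40.6 = 12,180
  Grade 11: 120 × 20.9 = 2508
Adjusted estimate = 26,410 / 1,000 = 26.41 → 26.4%.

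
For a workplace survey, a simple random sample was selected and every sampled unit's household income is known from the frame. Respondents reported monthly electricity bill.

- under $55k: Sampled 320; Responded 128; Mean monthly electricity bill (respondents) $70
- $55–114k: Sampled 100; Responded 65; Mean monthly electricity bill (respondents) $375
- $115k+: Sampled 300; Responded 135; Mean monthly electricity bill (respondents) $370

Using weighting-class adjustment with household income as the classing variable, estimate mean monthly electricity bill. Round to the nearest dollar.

Class response rates: under $55k 128/320 = 40%, $55–114k 65/100 = 65%, $115k+ 135/300 = 45%.
Weighting each respondent by the inverse class response rate inflates each class back to its sampled size, so the class weight is n_sampled:
  under $55k: 320 × 70 = 22,400
  $55–114k: 100 × 375 = 37,500
  $115k+: 300 × 370 = 111,000
Adjusted estimate = 170,900 / 720 = 237.361 → $237.

$237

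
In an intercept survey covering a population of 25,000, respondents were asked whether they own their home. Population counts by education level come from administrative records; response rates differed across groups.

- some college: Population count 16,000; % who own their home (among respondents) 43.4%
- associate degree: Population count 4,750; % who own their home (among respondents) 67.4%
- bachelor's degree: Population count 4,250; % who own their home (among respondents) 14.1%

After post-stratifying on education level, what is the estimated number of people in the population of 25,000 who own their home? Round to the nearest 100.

10,700

Each cell contributes its population count × the respondent rate:
  some college: 16,000 × 43.4% = 6944
  associate degree: 4,750 × 67.4% = 3201.5
  bachelor's degree: 4,250 × 14.1% = 599.25
Estimated total = 10744.8 → 10,700.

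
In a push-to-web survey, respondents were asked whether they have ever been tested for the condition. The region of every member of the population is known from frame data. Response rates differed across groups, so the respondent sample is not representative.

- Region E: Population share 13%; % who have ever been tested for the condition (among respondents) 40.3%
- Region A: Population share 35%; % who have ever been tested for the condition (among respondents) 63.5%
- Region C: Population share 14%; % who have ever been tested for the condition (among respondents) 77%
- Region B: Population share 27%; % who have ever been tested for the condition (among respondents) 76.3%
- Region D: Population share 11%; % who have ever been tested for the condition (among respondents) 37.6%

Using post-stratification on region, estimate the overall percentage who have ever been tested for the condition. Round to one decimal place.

63.0%

Post-stratification weights by population share, not respondent share:
  Region E: 0.13 × 40.3 = 5.239
  Region A: 0.35 × 63.5 = 22.225
  Region C: 0.14 × 77 = 10.78
  Region B: 0.27 × 76.3 = 20.601
  Region D: 0.11 × 37.6 = 4.136
Post-stratified estimate = 62.981 → 63.0%.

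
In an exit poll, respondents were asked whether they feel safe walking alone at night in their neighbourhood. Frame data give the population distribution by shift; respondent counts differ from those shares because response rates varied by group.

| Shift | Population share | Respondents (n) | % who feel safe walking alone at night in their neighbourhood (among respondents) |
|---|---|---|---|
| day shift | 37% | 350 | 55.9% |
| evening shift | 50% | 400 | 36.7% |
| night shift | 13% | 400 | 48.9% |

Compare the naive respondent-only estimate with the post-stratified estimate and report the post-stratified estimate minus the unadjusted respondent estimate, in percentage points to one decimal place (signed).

Unadjusted (pooled respondent) estimate weights by respondent counts:
  (350/1150)×55.9 + (400/1150)×36.7 + (400/1150)×48.9 = 46.787%
Post-stratified estimate weights by population shares:
  0.37×55.9 + 0.5×36.7 + 0.13×48.9 = 45.39%
Difference = 45.39 − 46.787 = -1.397 pp.

-1.4 percentage points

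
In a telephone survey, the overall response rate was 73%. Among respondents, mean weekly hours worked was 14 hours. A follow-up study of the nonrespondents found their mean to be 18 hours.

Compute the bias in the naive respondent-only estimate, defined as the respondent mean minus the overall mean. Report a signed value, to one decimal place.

-1.1

Nonresponse fraction = 1 − 0.73 = 0.27.
Bias = (nonresponse fraction) × (respondent mean − nonrespondent mean)
     = 0.27 × (14 − 18) = 0.27 × -4 = -1.08.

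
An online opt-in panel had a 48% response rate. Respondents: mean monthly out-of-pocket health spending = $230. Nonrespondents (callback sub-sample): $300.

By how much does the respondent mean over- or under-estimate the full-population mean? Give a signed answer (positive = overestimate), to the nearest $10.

Nonresponse fraction = 1 − 0.48 = 0.52.
Bias = (nonresponse fraction) × (respondent mean − nonrespondent mean)
     = 0.52 × (230 − 300) = 0.52 × -70 = -36.4.

-$40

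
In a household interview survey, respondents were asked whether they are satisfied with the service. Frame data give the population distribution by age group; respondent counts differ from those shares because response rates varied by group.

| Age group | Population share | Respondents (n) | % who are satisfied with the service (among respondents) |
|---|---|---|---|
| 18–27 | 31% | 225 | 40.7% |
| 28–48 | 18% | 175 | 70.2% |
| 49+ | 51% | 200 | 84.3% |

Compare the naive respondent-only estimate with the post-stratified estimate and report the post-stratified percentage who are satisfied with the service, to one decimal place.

Naive respondent-only estimate (weights = respondent counts):
  (225/600)×40.7 + (175/600)×70.2 + (200/600)×84.3 = 63.8375%
Post-stratifying to population shares instead:
  0.31×40.7 + 0.18×70.2 + 0.51×84.3 = 68.246%

68.2%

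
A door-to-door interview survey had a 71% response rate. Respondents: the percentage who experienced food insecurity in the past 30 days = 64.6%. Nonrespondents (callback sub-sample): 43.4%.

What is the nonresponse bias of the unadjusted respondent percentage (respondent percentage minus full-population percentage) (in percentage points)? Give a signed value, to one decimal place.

+6.1 percentage points

Nonresponse fraction = 1 − 0.71 = 0.29.
Bias = (nonresponse fraction) × (respondent percentage − nonrespondent percentage)
     = 0.29 × (64.6 − 43.4) = 0.29 × 21.2 = 6.148.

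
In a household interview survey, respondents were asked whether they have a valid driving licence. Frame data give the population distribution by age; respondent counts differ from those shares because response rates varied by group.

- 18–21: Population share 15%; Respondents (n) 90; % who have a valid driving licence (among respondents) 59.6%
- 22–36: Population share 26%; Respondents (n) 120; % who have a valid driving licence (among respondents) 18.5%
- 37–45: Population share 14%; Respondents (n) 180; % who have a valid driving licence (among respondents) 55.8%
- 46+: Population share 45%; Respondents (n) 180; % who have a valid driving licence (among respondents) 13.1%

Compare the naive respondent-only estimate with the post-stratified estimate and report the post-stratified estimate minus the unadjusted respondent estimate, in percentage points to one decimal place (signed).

-7.6 percentage points

Without adjustment, the pooled respondent share is:
  (90/570)×59.6 + (120/570)×18.5 + (180/570)×55.8 + (180/570)×13.1 = 35.0632%
Post-stratifying to population shares instead:
  0.15×59.6 + 0.26×18.5 + 0.14×55.8 + 0.45×13.1 = 27.457%
Difference = 27.457 − 35.0632 = -7.6062 pp.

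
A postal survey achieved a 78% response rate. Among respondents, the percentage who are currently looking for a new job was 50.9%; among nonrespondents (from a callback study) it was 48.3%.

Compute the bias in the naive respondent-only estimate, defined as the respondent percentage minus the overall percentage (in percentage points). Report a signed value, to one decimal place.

+0.6 percentage points

Nonresponse fraction = 1 − 0.78 = 0.22.
Bias = (nonresponse fraction) × (respondent percentage − nonrespondent percentage)
     = 0.22 × (50.9 − 48.3) = 0.22 × 2.6 = 0.572.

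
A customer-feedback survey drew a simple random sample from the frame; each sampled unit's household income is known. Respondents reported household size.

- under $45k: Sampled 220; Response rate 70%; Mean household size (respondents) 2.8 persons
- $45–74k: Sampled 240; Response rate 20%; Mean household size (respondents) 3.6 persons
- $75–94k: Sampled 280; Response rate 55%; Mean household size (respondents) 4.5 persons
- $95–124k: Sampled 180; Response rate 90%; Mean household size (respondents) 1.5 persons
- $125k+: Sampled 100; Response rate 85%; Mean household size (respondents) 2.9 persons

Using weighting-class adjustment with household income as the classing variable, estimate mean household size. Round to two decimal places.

Each respondent's weight = sampled/responded in their class; summing within a class gives n_sampled, so:
  under $45k: 220 × 2.8 = 616
  $45–74k: 240 × 3.6 = 864
  $75–94k: 280 × 4.5 = 1260
  $95–124k: 180 × 1.5 = 270
  $125k+: 100 × 2.9 = 290
Adjusted estimate = 3300 / 1,020 = 3.23529 → 3.24.

3.24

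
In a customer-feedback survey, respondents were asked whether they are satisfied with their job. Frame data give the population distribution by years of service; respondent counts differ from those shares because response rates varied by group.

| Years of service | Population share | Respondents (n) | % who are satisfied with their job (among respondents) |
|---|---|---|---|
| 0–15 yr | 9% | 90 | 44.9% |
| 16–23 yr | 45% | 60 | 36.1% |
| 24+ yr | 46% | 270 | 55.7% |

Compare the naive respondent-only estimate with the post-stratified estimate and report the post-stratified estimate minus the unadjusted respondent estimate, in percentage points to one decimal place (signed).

-4.7 percentage points

Unadjusted (pooled respondent) estimate weights by respondent counts:
  (90/420)×44.9 + (60/420)×36.1 + (270/420)×55.7 = 50.5857%
Post-stratifying to population shares instead:
  0.09×44.9 + 0.45×36.1 + 0.46×55.7 = 45.908%
Difference = 45.908 − 50.5857 = -4.6777 pp.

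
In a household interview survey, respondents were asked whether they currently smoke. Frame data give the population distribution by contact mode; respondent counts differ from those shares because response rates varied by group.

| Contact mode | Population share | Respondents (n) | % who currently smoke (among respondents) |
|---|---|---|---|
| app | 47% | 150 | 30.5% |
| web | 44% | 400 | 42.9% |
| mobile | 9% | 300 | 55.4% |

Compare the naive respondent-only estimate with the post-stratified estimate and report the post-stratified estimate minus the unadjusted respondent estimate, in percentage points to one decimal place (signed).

-6.9 percentage points

Without adjustment, the pooled respondent share is:
  (150/850)×30.5 + (400/850)×42.9 + (300/850)×55.4 = 45.1235%
Post-stratifying to population shares instead:
  0.47×30.5 + 0.44×42.9 + 0.09×55.4 = 38.197%
Difference = 38.197 − 45.1235 = -6.9265 pp.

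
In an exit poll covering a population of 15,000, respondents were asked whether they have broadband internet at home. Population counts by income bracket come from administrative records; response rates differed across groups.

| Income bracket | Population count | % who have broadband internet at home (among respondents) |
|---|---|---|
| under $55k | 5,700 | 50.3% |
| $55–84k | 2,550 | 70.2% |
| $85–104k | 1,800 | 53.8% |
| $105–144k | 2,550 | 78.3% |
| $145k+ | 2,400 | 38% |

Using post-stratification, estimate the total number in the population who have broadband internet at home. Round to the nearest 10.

8,530

Apply each group's respondent rate to its population count:
  under $55k: 5,700 × 50.3% = 2867.1
  $55–84k: 2,550 × 70.2% = 1790.1
  $85–104k: 1,800 × 53.8% = 968.4
  $105–144k: 2,550 × 78.3% = 1996.65
  $145k+: 2,400 × 38% = 912
Estimated total = 8534.25 → 8,530.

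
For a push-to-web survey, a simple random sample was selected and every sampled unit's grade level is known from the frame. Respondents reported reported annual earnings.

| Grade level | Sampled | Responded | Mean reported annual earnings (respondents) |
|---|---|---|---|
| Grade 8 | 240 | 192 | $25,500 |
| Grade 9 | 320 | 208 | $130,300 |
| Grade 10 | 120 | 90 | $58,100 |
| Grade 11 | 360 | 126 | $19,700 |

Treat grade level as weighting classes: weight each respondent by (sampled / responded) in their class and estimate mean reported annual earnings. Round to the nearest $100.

$59,500

Response rates by class: Grade 8 192/240 = 80%, Grade 9 208/320 = 65%, Grade 10 90/120 = 75%, Grade 11 126/360 = 35%.
Each respondent's weight = sampled/responded in their class; summing within a class gives n_sampled, so:
  Grade 8: 240 × 25,500 = 6,120,000
  Grade 9: 320 × 130,300 = 41,696,000
  Grade 10: 120 × 58,100 = 6,972,000
  Grade 11: 360 × 19,700 = 7,092,000
Adjusted estimate = 61,880,000 / 1,040 = 59,500 → $59,500.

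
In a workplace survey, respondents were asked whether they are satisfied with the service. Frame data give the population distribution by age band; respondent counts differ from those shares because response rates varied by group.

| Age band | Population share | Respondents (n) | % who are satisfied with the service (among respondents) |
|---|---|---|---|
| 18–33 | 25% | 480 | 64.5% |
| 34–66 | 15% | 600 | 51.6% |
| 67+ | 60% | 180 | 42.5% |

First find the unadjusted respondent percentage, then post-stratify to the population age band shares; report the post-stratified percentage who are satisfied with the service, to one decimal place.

49.4%

Without adjustment, the pooled respondent share is:
  (480/1260)×64.5 + (600/1260)×51.6 + (180/1260)×42.5 = 55.2143%
Reweighting by population age band shares:
  0.25×64.5 + 0.15×51.6 + 0.6×42.5 = 49.365%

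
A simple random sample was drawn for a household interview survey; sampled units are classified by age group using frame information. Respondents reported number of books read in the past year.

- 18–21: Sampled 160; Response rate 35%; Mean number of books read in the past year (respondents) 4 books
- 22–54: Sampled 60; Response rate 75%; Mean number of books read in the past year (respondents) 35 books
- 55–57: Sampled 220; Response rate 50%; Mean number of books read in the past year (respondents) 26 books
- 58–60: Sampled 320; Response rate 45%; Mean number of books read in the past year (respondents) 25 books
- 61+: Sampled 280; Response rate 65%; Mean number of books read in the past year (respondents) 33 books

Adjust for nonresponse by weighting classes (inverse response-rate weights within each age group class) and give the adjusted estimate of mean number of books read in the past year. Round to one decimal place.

Weighting each respondent by the inverse class response rate inflates each class back to its sampled size, so the class weight is n_sampled:
  18–21: 160 × 4 = 640
  22–54: 60 × 35 = 2100
  55–57: 220 × 26 = 5720
  58–60: 320 × 25 = 8000
  61+: 280 × 33 = 9240
Adjusted estimate = 25,700 / 1,040 = 24.7115 → 24.7.

24.7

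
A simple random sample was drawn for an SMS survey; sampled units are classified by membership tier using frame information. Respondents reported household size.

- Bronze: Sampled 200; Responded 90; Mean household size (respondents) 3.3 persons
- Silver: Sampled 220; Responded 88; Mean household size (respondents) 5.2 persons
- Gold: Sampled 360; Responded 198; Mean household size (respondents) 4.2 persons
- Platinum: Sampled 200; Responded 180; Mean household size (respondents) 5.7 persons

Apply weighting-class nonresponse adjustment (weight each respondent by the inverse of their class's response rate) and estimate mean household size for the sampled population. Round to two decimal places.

4.55

Response rates by class: Bronze 90/200 = 45%, Silver 88/220 = 40%, Gold 198/360 = 55%, Platinum 180/200 = 90%.
Weighting each respondent by the inverse class response rate inflates each class back to its sampled size, so the class weight is n_sampled:
  Bronze: 200 × 3.3 = 660
  Silver: 220 × 5.2 = 1144
  Gold: 360 × 4.2 = 1512
  Platinum: 200 × 5.7 = 1140
Adjusted estimate = 4456 / 980 = 4.54694 → 4.55.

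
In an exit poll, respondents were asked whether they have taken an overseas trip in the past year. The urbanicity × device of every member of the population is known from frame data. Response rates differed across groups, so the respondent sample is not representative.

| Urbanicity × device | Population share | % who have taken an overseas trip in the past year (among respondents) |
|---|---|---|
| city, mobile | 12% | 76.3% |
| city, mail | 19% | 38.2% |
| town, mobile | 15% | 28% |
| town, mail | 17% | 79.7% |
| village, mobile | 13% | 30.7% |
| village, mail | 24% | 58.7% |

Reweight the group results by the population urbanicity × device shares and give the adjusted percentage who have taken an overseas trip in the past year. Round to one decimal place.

Reweight to the known urbanicity × device distribution:
  city, mobile: 0.12 × 76.3 = 9.156
  city, mail: 0.19 × 38.2 = 7.258
  town, mobile: 0.15 × 28 = 4.2
  town, mail: 0.17 × 79.7 = 13.549
  village, mobile: 0.13 × 30.7 = 3.991
  village, mail: 0.24 × 58.7 = 14.088
Post-stratified estimate = 52.242 → 52.2%.

52.2%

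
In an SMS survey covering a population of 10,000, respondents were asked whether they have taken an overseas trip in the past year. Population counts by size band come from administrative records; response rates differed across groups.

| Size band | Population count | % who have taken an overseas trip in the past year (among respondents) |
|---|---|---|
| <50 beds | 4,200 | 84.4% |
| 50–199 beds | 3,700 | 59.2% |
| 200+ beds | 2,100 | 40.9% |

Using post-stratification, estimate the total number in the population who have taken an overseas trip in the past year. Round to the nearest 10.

6,590

Each cell contributes its population count × the respondent rate:
  <50 beds: 4,200 × 84.4% = 3544.8
  50–199 beds: 3,700 × 59.2% = 2190.4
  200+ beds: 2,100 × 40.9% = 858.9
Estimated total = 6594.1 → 6,590.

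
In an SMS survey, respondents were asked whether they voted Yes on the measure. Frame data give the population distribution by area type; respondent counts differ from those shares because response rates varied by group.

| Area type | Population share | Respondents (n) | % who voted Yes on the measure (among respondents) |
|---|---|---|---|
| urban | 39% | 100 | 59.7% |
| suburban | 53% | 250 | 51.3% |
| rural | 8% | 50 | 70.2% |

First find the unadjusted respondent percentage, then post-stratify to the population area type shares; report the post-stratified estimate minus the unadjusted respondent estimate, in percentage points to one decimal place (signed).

+0.3 percentage points

Without adjustment, the pooled respondent share is:
  (100/400)×59.7 + (250/400)×51.3 + (50/400)×70.2 = 55.7625%
Reweighting by population area type shares:
  0.39×59.7 + 0.53×51.3 + 0.08×70.2 = 56.088%
Difference = 56.088 − 55.7625 = 0.3255 pp.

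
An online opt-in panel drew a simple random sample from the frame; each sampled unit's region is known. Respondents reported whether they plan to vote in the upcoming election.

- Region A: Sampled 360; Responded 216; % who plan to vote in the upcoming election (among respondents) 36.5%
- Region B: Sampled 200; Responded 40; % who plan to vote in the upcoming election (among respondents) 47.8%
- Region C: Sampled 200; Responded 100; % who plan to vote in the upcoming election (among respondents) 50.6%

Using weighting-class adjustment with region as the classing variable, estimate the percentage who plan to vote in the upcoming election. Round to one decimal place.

43.2%

Response rates by class: Region A 216/360 = 60%, Region B 40/200 = 20%, Region C 100/200 = 50%.
Inverse-response-rate weighting restores each class to its sampled count, so class totals weight by n_sampled:
  Region A: 360 × 36.5 = 13,140
  Region B: 200 × 47.8 = 9560
  Region C: 200 × 50.6 = 10,120
Adjusted estimate = 32,820 / 760 = 43.1842 → 43.2%.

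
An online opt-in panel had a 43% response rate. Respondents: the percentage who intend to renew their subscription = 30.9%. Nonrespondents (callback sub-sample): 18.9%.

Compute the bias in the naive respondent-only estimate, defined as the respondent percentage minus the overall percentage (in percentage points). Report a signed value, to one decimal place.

+6.8 percentage points

Nonresponse fraction = 1 − 0.43 = 0.57.
Bias = (nonresponse fraction) × (respondent percentage − nonrespondent percentage)
     = 0.57 × (30.9 − 18.9) = 0.57 × 12 = 6.84.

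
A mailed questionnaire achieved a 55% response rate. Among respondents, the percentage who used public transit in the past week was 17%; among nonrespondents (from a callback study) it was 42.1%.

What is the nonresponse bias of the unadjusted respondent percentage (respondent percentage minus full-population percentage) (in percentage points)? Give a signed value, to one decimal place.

-11.3 percentage points

Nonresponse fraction = 1 − 0.55 = 0.45.
Bias = (nonresponse fraction) × (respondent percentage − nonrespondent percentage)
     = 0.45 × (17 − 42.1) = 0.45 × -25.1 = -11.295.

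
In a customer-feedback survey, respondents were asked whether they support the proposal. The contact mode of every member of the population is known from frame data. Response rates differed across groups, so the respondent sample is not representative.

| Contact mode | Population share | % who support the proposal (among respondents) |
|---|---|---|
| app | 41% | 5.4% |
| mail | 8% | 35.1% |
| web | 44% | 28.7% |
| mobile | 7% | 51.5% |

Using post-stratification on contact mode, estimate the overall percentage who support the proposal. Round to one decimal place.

Post-stratification weights by population share, not respondent share:
  app: 0.41 × 5.4 = 2.214
  mail: 0.08 × 35.1 = 2.808
  web: 0.44 × 28.7 = 12.628
  mobile: 0.07 × 51.5 = 3.605
Post-stratified estimate = 21.255 → 21.3%.

21.3%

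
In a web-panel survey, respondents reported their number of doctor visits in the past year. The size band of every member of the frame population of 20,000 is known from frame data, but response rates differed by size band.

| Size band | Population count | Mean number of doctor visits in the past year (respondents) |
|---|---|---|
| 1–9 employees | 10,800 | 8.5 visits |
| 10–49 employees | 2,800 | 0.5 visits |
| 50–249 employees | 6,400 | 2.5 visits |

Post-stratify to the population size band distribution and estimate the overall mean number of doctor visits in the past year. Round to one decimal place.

Each cell contributes population-share × respondent value:
  1–9 employees: (10,800/20,000) × 8.5 = 4.59
  10–49 employees: (2,800/20,000) × 0.5 = 0.07
  50–249 employees: (6,400/20,000) × 2.5 = 0.8
Post-stratified estimate = 5.46 → 5.5.

5.5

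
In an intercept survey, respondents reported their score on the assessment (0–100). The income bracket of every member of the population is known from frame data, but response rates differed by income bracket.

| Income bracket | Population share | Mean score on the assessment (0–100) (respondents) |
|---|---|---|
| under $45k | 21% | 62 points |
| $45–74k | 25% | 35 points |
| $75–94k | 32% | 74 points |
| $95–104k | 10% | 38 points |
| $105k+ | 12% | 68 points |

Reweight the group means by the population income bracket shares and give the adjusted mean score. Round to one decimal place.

Post-stratification weights by population share, not respondent share:
  under $45k: 0.21 × 62 = 13.02
  $45–74k: 0.25 × 35 = 8.75
  $75–94k: 0.32 × 74 = 23.68
  $95–104k: 0.1 × 38 = 3.8
  $105k+: 0.12 × 68 = 8.16
Post-stratified estimate = 57.41 → 57.4.

57.4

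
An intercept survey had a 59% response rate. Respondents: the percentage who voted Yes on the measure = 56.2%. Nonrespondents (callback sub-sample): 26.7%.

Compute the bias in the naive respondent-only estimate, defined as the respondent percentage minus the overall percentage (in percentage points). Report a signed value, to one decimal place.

+12.1 percentage points

Nonresponse fraction = 1 − 0.59 = 0.41.
Bias = (nonresponse fraction) × (respondent percentage − nonrespondent percentage)
     = 0.41 × (56.2 − 26.7) = 0.41 × 29.5 = 12.095.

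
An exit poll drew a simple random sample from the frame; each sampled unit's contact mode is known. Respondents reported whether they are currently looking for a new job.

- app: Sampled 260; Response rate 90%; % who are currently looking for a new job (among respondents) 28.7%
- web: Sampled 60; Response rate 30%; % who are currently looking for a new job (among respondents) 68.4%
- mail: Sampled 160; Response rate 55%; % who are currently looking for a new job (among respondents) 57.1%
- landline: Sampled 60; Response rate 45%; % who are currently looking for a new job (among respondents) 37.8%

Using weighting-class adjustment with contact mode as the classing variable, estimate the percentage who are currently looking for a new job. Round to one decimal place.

42.5%

With weight = n_sampled/n_responded per class, the weighted class total is n_sampled:
  app: 260 × 28.7 = 7462
  web: 60 × 68.4 = 4104
  mail: 160 × 57.1 = 9136
  landline: 60 × 37.8 = 2268
Adjusted estimate = 22,970 / 540 = 42.537 → 42.5%.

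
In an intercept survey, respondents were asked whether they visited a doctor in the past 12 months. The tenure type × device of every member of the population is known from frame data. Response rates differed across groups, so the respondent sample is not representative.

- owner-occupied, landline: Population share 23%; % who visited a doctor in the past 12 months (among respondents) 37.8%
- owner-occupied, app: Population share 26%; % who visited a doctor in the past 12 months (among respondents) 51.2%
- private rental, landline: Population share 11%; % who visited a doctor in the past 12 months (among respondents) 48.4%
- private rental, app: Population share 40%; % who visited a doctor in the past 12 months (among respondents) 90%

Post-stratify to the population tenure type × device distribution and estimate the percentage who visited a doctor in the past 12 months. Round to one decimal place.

Post-stratification weights by population share, not respondent share:
  owner-occupied, landline: 0.23 × 37.8 = 8.694
  owner-occupied, app: 0.26 × 51.2 = 13.312
  private rental, landline: 0.11 × 48.4 = 5.324
  private rental, app: 0.4 × 90 = 36
Post-stratified estimate = 63.33 → 63.3%.

63.3%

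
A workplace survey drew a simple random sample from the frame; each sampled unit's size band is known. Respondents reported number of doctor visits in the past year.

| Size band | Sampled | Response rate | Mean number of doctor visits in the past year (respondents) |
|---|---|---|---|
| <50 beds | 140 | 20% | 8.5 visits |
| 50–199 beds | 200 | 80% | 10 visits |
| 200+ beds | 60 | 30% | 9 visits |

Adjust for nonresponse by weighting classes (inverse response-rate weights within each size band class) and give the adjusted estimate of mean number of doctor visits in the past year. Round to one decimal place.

Each respondent's weight = sampled/responded in their class; summing within a class gives n_sampled, so:
  <50 beds: 140 × 8.5 = 1190
  50–199 beds: 200 × 10 = 2000
  200+ beds: 60 × 9 = 540
Adjusted estimate = 3730 / 400 = 9.325 → 9.3.

9.3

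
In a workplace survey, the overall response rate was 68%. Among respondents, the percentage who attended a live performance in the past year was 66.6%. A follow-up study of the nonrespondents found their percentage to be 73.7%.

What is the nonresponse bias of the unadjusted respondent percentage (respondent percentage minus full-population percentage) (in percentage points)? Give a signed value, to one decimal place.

Nonresponse fraction = 1 − 0.68 = 0.32.
Bias = (nonresponse fraction) × (respondent percentage − nonrespondent percentage)
     = 0.32 × (66.6 − 73.7) = 0.32 × -7.1 = -2.272.

-2.3 percentage points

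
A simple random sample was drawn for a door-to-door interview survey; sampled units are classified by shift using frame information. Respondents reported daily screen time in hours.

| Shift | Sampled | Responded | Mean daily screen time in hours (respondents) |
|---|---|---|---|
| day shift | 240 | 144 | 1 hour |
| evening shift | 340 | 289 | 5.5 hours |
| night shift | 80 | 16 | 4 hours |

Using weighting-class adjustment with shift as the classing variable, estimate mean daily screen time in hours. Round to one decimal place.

Response rates by class: day shift 144/240 = 60%, evening shift 289/340 = 85%, night shift 16/80 = 20%.
Each respondent's weight = sampled/responded in their class; summing within a class gives n_sampled, so:
  day shift: 240 × 1 = 240
  evening shift: 340 × 5.5 = 1870
  night shift: 80 × 4 = 320
Adjusted estimate = 2430 / 660 = 3.68182 → 3.7.

3.7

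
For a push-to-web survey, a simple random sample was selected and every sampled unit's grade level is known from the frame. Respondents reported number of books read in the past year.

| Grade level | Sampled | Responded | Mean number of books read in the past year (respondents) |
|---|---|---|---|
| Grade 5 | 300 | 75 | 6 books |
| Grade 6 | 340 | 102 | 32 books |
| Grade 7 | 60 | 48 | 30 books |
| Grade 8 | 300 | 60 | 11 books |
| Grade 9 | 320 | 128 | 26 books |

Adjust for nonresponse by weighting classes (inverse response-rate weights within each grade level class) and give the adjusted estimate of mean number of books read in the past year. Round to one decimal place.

19.8

Response rates by class: Grade 5 75/300 = 25%, Grade 6 102/340 = 30%, Grade 7 48/60 = 80%, Grade 8 60/300 = 20%, Grade 9 128/320 = 40%.
With weight = n_sampled/n_responded per class, the weighted class total is n_sampled:
  Grade 5: 300 × 6 = 1800
  Grade 6: 340 × 32 = 10,880
  Grade 7: 60 × 30 = 1800
  Grade 8: 300 × 11 = 3300
  Grade 9: 320 × 26 = 8320
Adjusted estimate = 26,100 / 1,320 = 19.7727 → 19.8.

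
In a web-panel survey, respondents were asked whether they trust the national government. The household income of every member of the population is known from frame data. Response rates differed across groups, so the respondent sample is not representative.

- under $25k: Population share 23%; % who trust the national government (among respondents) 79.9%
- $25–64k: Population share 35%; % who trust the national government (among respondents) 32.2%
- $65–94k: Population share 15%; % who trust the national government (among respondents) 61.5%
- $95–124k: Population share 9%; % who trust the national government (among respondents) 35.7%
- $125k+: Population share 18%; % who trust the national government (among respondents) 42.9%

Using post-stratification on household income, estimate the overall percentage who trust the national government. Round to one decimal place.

49.8%

Each cell contributes population-share × respondent value:
  under $25k: 0.23 × 79.9 = 18.377
  $25–64k: 0.35 × 32.2 = 11.27
  $65–94k: 0.15 × 61.5 = 9.225
  $95–124k: 0.09 × 35.7 = 3.213
  $125k+: 0.18 × 42.9 = 7.722
Post-stratified estimate = 49.807 → 49.8%.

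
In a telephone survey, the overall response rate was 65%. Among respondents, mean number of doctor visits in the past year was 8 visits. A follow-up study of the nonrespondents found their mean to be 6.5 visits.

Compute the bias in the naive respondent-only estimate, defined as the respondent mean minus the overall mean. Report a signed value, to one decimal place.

Nonresponse fraction = 1 − 0.65 = 0.35.
Bias = (nonresponse fraction) × (respondent mean − nonrespondent mean)
     = 0.35 × (8 − 6.5) = 0.35 × 1.5 = 0.525.

+0.5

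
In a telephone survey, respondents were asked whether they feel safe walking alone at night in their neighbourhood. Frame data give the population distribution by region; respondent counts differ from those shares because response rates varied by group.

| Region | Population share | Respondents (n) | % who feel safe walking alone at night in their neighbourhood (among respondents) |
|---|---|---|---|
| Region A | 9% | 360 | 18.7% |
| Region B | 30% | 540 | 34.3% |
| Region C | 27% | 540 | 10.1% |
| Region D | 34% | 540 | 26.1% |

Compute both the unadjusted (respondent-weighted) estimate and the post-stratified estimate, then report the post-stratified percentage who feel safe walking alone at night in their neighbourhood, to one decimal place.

23.6%

Naive respondent-only estimate (weights = respondent counts):
  (360/1980)×18.7 + (540/1980)×34.3 + (540/1980)×10.1 + (540/1980)×26.1 = 22.6273%
Reweighting by population region shares:
  0.09×18.7 + 0.3×34.3 + 0.27×10.1 + 0.34×26.1 = 23.574%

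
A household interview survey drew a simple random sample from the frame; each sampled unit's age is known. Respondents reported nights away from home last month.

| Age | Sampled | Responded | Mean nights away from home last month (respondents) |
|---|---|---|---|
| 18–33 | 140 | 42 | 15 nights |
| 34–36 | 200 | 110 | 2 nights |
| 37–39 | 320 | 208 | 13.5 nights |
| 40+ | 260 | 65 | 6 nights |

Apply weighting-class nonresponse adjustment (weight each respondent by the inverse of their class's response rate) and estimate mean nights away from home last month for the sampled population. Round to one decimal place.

9.1

Response rates by class: 18–33 42/140 = 30%, 34–36 110/200 = 55%, 37–39 208/320 = 65%, 40+ 65/260 = 25%.
Each respondent's weight = sampled/responded in their class; summing within a class gives n_sampled, so:
  18–33: 140 × 15 = 2100
  34–36: 200 × 2 = 400
  37–39: 320 × 13.5 = 4320
  40+: 260 × 6 = 1560
Adjusted estimate = 8380 / 920 = 9.1087 → 9.1.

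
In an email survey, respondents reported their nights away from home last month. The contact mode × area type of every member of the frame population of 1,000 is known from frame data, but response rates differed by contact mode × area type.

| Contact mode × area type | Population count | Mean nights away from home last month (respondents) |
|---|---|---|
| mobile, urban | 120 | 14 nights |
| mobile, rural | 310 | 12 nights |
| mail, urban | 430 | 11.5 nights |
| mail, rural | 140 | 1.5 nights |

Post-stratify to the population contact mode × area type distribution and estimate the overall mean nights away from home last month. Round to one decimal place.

Weight each group's respondent value by its population share:
  mobile, urban: (120/1,000) × 14 = 1.68
  mobile, rural: (310/1,000) × 12 = 3.72
  mail, urban: (430/1,000) × 11.5 = 4.945
  mail, rural: (140/1,000) × 1.5 = 0.21
Post-stratified estimate = 10.555 → 10.6.

10.6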